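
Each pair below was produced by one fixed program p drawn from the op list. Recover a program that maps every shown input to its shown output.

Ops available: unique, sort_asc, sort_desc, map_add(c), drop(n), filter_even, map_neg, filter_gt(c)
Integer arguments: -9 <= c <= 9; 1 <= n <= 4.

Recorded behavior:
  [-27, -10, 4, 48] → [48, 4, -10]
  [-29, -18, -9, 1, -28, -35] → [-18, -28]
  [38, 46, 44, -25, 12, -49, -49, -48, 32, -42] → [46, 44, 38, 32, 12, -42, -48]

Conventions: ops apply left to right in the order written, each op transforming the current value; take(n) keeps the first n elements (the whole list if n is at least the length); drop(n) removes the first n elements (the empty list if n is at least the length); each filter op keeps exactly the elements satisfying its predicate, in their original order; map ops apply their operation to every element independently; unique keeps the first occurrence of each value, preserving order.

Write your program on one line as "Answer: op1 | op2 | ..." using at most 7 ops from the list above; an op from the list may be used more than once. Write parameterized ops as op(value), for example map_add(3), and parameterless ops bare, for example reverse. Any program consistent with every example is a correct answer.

unique | map_neg | sort_desc | sort_asc | filter_even | map_neg

Check, running the answer program on each example:
  [-27, -10, 4, 48] -> [-27, -10, 4, 48] -> [27, 10, -4, -48] -> [27, 10, -4, -48] -> [-48, -4, 10, 27] -> [-48, -4, 10] -> [48, 4, -10]
  [-29, -18, -9, 1, -28, -35] -> [-29, -18, -9, 1, -28, -35] -> [29, 18, 9, -1, 28, 35] -> [35, 29, 28, 18, 9, -1] -> [-1, 9, 18, 28, 29, 35] -> [18, 28] -> [-18, -28]
  [38, 46, 44, -25, 12, -49, -49, -48, 32, -42] -> [38, 46, 44, -25, 12, -49, -48, 32, -42] -> [-38, -46, -44, 25, -12, 49, 48, -32, 42] -> [49, 48, 42, 25, -12, -32, -38, -44, -46] -> [-46, -44, -38, -32, -12, 25, 42, 48, 49] -> [-46, -44, -38, -32, -12, 42, 48] -> [46, 44, 38, 32, 12, -42, -48]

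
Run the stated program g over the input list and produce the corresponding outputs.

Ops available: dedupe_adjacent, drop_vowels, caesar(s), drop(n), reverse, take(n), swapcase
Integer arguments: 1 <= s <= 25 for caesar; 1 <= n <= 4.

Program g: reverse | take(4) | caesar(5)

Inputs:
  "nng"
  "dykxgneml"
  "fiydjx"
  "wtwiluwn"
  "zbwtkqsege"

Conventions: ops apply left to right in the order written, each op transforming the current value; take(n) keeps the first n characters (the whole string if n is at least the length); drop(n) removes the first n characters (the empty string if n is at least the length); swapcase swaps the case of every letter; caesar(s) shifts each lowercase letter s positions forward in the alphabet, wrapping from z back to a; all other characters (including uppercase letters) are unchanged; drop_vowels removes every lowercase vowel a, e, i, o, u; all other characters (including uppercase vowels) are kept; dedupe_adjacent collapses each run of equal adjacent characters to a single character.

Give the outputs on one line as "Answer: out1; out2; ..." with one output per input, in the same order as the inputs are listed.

"lss"; "qrjs"; "coid"; "sbzq"; "jljx"

Execution, op by op:
  "nng" -> "gnn" -> "gnn" -> "lss"
  "dykxgneml" -> "lmengxkyd" -> "lmen" -> "qrjs"
  "fiydjx" -> "xjdyif" -> "xjdy" -> "coid"
  "wtwiluwn" -> "nwuliwtw" -> "nwul" -> "sbzq"
  "zbwtkqsege" -> "egesqktwbz" -> "eges" -> "jljx"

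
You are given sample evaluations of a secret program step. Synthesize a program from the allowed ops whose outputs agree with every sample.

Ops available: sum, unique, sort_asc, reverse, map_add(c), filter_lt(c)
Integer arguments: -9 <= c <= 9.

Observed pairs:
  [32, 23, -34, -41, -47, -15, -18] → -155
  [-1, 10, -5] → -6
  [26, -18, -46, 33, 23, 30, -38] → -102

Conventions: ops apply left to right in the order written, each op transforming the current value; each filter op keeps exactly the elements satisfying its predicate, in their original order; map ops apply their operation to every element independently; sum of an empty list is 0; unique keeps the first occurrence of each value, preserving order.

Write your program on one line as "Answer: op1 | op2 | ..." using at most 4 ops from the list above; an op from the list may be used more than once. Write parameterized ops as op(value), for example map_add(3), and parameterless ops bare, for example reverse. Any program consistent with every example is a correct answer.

reverse | filter_lt(2) | sort_asc | sum

Check, running the answer program on each example:
  [32, 23, -34, -41, -47, -15, -18] -> [-18, -15, -47, -41, -34, 23, 32] -> [-18, -15, -47, -41, -34] -> [-47, -41, -34, -18, -15] -> -155
  [-1, 10, -5] -> [-5, 10, -1] -> [-5, -1] -> [-5, -1] -> -6
  [26, -18, -46, 33, 23, 30, -38] -> [-38, 30, 23, 33, -46, -18, 26] -> [-38, -46, -18] -> [-46, -38, -18] -> -102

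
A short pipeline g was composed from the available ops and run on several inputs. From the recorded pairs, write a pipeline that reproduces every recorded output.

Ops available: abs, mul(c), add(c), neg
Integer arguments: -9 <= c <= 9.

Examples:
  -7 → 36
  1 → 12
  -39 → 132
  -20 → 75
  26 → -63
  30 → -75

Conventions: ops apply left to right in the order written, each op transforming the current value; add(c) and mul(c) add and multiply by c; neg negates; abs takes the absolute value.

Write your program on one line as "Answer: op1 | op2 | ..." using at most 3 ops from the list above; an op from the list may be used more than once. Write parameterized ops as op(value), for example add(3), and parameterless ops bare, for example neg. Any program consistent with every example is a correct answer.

add(-5) | mul(-3)

Check, running the answer program on each example:
  -7 -> -12 -> 36
  1 -> -4 -> 12
  -39 -> -44 -> 132
  -20 -> -25 -> 75
  26 -> 21 -> -63
  30 -> 25 -> -75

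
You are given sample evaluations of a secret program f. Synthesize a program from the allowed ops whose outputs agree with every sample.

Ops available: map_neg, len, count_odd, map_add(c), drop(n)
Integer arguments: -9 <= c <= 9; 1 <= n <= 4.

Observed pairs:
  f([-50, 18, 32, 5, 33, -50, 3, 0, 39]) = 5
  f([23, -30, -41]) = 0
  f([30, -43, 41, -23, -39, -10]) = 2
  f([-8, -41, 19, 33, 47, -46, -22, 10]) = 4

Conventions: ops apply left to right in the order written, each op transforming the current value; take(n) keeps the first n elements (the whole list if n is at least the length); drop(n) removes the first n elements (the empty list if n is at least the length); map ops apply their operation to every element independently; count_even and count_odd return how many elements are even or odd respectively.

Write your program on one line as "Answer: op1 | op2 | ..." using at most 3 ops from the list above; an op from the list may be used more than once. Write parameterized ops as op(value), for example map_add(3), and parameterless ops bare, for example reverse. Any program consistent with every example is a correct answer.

map_add(-1) | drop(4) | len

Check, running the answer program on each example:
  [-50, 18, 32, 5, 33, -50, 3, 0, 39] -> [-51, 17, 31, 4, 32, -51, 2, -1, 38] -> [32, -51, 2, -1, 38] -> 5
  [23, -30, -41] -> [22, -31, -42] -> [] -> 0
  [30, -43, 41, -23, -39, -10] -> [29, -44, 40, -24, -40, -11] -> [-40, -11] -> 2
  [-8, -41, 19, 33, 47, -46, -22, 10] -> [-9, -42, 18, 32, 46, -47, -23, 9] -> [46, -47, -23, 9] -> 4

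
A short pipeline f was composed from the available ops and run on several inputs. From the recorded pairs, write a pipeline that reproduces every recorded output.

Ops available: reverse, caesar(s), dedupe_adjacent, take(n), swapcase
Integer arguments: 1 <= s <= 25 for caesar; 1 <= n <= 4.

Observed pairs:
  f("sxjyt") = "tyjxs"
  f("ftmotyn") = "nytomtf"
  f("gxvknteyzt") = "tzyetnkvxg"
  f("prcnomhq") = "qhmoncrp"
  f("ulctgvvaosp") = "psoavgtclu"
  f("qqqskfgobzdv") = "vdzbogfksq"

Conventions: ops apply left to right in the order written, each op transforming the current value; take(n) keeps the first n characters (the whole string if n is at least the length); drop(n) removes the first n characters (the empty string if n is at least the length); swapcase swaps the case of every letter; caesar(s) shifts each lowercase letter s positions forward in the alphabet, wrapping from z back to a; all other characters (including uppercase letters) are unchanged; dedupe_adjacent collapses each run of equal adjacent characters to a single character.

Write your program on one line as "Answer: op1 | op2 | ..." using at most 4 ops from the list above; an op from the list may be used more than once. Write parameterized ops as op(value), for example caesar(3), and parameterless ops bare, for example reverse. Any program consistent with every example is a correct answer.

swapcase | dedupe_adjacent | swapcase | reverse

Check, running the answer program on each example:
  "sxjyt" -> "SXJYT" -> "SXJYT" -> "sxjyt" -> "tyjxs"
  "ftmotyn" -> "FTMOTYN" -> "FTMOTYN" -> "ftmotyn" -> "nytomtf"
  "gxvknteyzt" -> "GXVKNTEYZT" -> "GXVKNTEYZT" -> "gxvknteyzt" -> "tzyetnkvxg"
  "prcnomhq" -> "PRCNOMHQ" -> "PRCNOMHQ" -> "prcnomhq" -> "qhmoncrp"
  "ulctgvvaosp" -> "ULCTGVVAOSP" -> "ULCTGVAOSP" -> "ulctgvaosp" -> "psoavgtclu"
  "qqqskfgobzdv" -> "QQQSKFGOBZDV" -> "QSKFGOBZDV" -> "qskfgobzdv" -> "vdzbogfksq"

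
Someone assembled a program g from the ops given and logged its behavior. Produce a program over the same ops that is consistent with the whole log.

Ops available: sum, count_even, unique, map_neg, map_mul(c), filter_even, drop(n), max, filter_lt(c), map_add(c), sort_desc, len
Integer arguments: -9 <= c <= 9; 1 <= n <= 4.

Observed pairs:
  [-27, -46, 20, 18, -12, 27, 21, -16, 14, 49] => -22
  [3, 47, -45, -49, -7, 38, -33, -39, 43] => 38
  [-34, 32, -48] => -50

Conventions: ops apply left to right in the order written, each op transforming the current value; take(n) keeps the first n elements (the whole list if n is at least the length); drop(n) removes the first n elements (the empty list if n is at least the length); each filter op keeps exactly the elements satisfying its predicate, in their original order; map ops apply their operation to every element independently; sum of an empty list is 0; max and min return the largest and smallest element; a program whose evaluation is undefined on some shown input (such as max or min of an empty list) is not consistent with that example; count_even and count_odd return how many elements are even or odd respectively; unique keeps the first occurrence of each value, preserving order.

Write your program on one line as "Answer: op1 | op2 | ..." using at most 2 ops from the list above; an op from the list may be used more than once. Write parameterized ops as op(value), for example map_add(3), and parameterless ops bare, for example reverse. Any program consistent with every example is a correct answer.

filter_even | sum

Check, running the answer program on each example:
  [-27, -46, 20, 18, -12, 27, 21, -16, 14, 49] -> [-46, 20, 18, -12, -16, 14] -> -22
  [3, 47, -45, -49, -7, 38, -33, -39, 43] -> [38] -> 38
  [-34, 32, -48] -> [-34, 32, -48] -> -50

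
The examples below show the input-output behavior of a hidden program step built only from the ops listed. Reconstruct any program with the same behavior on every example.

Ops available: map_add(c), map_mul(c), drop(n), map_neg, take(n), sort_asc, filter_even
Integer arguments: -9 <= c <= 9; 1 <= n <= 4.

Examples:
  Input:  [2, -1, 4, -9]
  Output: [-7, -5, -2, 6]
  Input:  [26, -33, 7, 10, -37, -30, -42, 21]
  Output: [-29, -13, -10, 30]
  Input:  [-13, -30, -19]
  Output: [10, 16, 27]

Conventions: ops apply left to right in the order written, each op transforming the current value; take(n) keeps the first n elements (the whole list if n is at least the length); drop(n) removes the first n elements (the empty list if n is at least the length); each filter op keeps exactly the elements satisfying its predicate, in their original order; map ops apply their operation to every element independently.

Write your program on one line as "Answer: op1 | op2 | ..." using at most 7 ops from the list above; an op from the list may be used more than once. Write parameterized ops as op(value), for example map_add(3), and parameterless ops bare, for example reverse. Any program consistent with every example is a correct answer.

take(4) | sort_asc | map_neg | map_add(3) | map_add(-6) | sort_asc

Check, running the answer program on each example:
  [2, -1, 4, -9] -> [2, -1, 4, -9] -> [-9, -1, 2, 4] -> [9, 1, -2, -4] -> [12, 4, 1, -1] -> [6, -2, -5, -7] -> [-7, -5, -2, 6]
  [26, -33, 7, 10, -37, -30, -42, 21] -> [26, -33, 7, 10] -> [-33, 7, 10, 26] -> [33, -7, -10, -26] -> [36, -4, -7, -23] -> [30, -10, -13, -29] -> [-29, -13, -10, 30]
  [-13, -30, -19] -> [-13, -30, -19] -> [-30, -19, -13] -> [30, 19, 13] -> [33, 22, 16] -> [27, 16, 10] -> [10, 16, 27]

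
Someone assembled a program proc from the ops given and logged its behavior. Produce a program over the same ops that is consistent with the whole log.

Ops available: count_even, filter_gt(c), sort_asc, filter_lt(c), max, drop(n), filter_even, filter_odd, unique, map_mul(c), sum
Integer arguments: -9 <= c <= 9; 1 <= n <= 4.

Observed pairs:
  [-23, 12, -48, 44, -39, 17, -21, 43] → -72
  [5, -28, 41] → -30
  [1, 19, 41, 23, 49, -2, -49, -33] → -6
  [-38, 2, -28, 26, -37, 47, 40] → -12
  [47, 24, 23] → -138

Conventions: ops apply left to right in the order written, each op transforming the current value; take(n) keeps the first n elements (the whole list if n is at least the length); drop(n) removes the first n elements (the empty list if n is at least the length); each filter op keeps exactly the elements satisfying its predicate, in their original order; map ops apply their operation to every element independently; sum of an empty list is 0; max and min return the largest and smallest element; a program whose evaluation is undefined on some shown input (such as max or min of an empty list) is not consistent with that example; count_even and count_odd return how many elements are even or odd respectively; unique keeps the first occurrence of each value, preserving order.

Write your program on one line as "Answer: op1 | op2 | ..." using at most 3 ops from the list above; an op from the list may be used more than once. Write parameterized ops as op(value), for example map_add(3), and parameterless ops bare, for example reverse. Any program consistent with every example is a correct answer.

map_mul(-6) | filter_lt(6) | max

Check, running the answer program on each example:
  [-23, 12, -48, 44, -39, 17, -21, 43] -> [138, -72, 288, -264, 234, -102, 126, -258] -> [-72, -264, -102, -258] -> -72
  [5, -28, 41] -> [-30, 168, -246] -> [-30, -246] -> -30
  [1, 19, 41, 23, 49, -2, -49, -33] -> [-6, -114, -246, -138, -294, 12, 294, 198] -> [-6, -114, -246, -138, -294] -> -6
  [-38, 2, -28, 26, -37, 47, 40] -> [228, -12, 168, -156, 222, -282, -240] -> [-12, -156, -282, -240] -> -12
  [47, 24, 23] -> [-282, -144, -138] -> [-282, -144, -138] -> -138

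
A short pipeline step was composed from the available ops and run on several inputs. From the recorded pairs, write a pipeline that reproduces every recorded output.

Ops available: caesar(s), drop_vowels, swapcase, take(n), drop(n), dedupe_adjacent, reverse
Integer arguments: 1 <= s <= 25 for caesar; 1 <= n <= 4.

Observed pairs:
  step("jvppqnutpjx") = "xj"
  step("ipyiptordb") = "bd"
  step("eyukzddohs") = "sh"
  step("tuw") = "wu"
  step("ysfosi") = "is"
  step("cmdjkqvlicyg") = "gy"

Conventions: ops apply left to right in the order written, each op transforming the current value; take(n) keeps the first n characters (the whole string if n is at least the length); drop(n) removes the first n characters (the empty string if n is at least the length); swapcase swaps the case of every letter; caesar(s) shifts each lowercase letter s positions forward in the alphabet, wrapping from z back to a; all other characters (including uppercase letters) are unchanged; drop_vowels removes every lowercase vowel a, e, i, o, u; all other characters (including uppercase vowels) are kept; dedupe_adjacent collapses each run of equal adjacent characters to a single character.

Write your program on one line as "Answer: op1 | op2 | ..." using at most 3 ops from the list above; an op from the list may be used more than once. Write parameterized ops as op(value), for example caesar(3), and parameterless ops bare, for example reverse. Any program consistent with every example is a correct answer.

reverse | take(2)

Check, running the answer program on each example:
  "jvppqnutpjx" -> "xjptunqppvj" -> "xj"
  "ipyiptordb" -> "bdrotpiypi" -> "bd"
  "eyukzddohs" -> "shoddzkuye" -> "sh"
  "tuw" -> "wut" -> "wu"
  "ysfosi" -> "isofsy" -> "is"
  "cmdjkqvlicyg" -> "gycilvqkjdmc" -> "gy"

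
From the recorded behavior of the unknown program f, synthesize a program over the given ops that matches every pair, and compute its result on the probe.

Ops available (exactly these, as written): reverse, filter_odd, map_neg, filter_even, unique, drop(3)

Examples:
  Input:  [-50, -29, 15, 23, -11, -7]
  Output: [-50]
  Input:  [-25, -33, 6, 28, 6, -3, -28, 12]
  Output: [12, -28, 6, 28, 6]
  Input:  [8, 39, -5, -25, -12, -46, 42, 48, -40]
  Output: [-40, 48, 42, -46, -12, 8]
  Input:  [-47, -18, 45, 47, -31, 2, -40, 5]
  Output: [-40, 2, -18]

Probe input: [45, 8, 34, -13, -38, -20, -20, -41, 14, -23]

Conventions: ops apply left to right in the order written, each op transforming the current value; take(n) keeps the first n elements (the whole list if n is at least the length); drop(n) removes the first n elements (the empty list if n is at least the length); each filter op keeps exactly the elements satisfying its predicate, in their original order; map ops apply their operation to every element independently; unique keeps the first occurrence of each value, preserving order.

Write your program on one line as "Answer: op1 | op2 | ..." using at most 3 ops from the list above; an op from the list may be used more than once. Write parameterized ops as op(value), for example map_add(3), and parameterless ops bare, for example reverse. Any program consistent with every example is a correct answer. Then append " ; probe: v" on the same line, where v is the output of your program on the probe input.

filter_even | reverse ; probe: [14, -20, -20, -38, 34, 8]

Check, running the answer program on each example:
  [-50, -29, 15, 23, -11, -7] -> [-50] -> [-50]
  [-25, -33, 6, 28, 6, -3, -28, 12] -> [6, 28, 6, -28, 12] -> [12, -28, 6, 28, 6]
  [8, 39, -5, -25, -12, -46, 42, 48, -40] -> [8, -12, -46, 42, 48, -40] -> [-40, 48, 42, -46, -12, 8]
  [-47, -18, 45, 47, -31, 2, -40, 5] -> [-18, 2, -40] -> [-40, 2, -18]
  probe: [45, 8, 34, -13, -38, -20, -20, -41, 14, -23] -> [8, 34, -38, -20, -20, 14] -> [14, -20, -20, -38, 34, 8]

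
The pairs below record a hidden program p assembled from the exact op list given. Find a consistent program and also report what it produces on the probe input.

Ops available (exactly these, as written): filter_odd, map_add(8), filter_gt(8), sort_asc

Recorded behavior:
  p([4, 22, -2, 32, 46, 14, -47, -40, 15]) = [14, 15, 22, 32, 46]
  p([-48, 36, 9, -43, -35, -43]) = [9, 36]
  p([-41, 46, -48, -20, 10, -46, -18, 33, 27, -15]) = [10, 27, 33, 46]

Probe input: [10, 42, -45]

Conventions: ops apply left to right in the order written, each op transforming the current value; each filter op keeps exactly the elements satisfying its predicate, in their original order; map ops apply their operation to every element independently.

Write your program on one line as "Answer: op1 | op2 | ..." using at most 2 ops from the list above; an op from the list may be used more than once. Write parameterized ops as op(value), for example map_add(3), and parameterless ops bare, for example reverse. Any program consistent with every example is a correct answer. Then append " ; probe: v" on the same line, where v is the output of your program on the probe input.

filter_gt(8) | sort_asc ; probe: [10, 42]

Check, running the answer program on each example:
  [4, 22, -2, 32, 46, 14, -47, -40, 15] -> [22, 32, 46, 14, 15] -> [14, 15, 22, 32, 46]
  [-48, 36, 9, -43, -35, -43] -> [36, 9] -> [9, 36]
  [-41, 46, -48, -20, 10, -46, -18, 33, 27, -15] -> [46, 10, 33, 27] -> [10, 27, 33, 46]
  probe: [10, 42, -45] -> [10, 42] -> [10, 42]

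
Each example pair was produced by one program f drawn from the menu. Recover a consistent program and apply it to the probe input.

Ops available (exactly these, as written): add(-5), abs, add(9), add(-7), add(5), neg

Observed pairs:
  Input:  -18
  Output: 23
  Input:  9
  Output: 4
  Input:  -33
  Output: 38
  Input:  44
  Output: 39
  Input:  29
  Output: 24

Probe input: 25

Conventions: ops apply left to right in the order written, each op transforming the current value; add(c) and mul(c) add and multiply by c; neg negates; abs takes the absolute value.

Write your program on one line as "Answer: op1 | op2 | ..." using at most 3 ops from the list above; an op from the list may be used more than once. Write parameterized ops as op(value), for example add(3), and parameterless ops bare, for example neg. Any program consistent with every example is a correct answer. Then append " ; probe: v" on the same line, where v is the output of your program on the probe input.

add(-5) | abs ; probe: 20

Check, running the answer program on each example:
  -18 -> -23 -> 23
  9 -> 4 -> 4
  -33 -> -38 -> 38
  44 -> 39 -> 39
  29 -> 24 -> 24
  probe: 25 -> 20 -> 20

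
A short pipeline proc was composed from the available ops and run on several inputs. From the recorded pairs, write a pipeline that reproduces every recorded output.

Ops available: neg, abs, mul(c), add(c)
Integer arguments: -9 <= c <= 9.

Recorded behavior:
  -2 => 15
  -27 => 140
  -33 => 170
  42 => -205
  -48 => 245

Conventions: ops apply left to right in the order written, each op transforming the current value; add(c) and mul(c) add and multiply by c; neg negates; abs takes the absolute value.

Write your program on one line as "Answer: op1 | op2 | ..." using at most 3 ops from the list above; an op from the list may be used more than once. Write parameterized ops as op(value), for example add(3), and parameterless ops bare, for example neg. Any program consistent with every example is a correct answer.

mul(5) | add(-5) | neg

Check, running the answer program on each example:
  -2 -> -10 -> -15 -> 15
  -27 -> -135 -> -140 -> 140
  -33 -> -165 -> -170 -> 170
  42 -> 210 -> 205 -> -205
  -48 -> -240 -> -245 -> 245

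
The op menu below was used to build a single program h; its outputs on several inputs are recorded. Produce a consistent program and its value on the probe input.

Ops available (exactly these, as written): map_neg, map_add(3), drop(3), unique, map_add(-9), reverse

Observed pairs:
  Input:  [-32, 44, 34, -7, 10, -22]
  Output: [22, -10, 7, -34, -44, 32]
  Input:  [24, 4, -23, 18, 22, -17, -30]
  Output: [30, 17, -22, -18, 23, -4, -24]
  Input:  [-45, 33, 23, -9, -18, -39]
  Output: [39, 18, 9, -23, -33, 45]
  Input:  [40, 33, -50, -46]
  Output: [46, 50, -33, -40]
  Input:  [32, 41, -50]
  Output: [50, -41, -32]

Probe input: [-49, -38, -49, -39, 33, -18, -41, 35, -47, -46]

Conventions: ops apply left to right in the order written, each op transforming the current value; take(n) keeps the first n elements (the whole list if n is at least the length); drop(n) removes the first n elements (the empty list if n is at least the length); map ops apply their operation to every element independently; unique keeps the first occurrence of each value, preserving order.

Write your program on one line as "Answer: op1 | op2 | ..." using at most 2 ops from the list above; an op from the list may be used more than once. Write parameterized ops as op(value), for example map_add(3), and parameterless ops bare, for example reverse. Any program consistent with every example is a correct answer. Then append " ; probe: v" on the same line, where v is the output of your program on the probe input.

reverse | map_neg ; probe: [46, 47, -35, 41, 18, -33, 39, 49, 38, 49]

Check, running the answer program on each example:
  [-32, 44, 34, -7, 10, -22] -> [-22, 10, -7, 34, 44, -32] -> [22, -10, 7, -34, -44, 32]
  [24, 4, -23, 18, 22, -17, -30] -> [-30, -17, 22, 18, -23, 4, 24] -> [30, 17, -22, -18, 23, -4, -24]
  [-45, 33, 23, -9, -18, -39] -> [-39, -18, -9, 23, 33, -45] -> [39, 18, 9, -23, -33, 45]
  [40, 33, -50, -46] -> [-46, -50, 33, 40] -> [46, 50, -33, -40]
  [32, 41, -50] -> [-50, 41, 32] -> [50, -41, -32]
  probe: [-49, -38, -49, -39, 33, -18, -41, 35, -47, -46] -> [-46, -47, 35, -41, -18, 33, -39, -49, -38, -49] -> [46, 47, -35, 41, 18, -33, 39, 49, 38, 49]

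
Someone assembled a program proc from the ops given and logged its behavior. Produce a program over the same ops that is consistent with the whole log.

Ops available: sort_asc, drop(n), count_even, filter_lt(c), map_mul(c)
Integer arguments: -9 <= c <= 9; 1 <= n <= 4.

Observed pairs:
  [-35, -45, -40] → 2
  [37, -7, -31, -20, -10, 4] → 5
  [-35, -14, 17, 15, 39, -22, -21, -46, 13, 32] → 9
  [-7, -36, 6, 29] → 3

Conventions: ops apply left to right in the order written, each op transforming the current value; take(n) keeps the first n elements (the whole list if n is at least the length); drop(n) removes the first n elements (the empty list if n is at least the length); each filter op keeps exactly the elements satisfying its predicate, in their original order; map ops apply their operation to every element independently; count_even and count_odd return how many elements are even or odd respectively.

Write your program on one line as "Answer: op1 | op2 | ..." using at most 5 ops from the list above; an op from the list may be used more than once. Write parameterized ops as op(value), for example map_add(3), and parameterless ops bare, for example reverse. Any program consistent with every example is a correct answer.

map_mul(-5) | map_mul(-6) | drop(1) | count_even

Check, running the answer program on each example:
  [-35, -45, -40] -> [175, 225, 200] -> [-1050, -1350, -1200] -> [-1350, -1200] -> 2
  [37, -7, -31, -20, -10, 4] -> [-185, 35, 155, 100, 50, -20] -> [1110, -210, -930, -600, -300, 120] -> [-210, -930, -600, -300, 120] -> 5
  [-35, -14, 17, 15, 39, -22, -21, -46, 13, 32] -> [175, 70, -85, -75, -195, 110, 105, 230, -65, -160] -> [-1050, -420, 510, 450, 1170, -660, -630, -1380, 390, 960] -> [-420, 510, 450, 1170, -660, -630, -1380, 390, 960] -> 9
  [-7, -36, 6, 29] -> [35, 180, -30, -145] -> [-210, -1080, 180, 870] -> [-1080, 180, 870] -> 3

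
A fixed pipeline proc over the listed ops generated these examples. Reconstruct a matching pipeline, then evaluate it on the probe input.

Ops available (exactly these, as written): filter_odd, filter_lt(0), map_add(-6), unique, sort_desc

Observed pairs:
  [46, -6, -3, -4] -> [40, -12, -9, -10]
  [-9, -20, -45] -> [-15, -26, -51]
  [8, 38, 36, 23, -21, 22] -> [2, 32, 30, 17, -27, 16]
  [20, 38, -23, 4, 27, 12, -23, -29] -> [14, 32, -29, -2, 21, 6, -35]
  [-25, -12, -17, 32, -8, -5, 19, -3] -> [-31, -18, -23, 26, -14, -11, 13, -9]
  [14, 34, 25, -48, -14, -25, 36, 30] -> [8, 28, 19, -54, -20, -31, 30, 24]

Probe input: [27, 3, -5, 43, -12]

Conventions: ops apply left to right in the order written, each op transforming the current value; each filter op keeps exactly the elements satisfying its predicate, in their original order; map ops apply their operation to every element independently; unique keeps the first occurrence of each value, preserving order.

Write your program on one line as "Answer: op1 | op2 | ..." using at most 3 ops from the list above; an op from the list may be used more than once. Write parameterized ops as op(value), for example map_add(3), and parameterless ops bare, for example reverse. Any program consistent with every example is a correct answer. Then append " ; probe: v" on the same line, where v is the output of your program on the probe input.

map_add(-6) | unique ; probe: [21, -3, -11, 37, -18]

Check, running the answer program on each example:
  [46, -6, -3, -4] -> [40, -12, -9, -10] -> [40, -12, -9, -10]
  [-9, -20, -45] -> [-15, -26, -51] -> [-15, -26, -51]
  [8, 38, 36, 23, -21, 22] -> [2, 32, 30, 17, -27, 16] -> [2, 32, 30, 17, -27, 16]
  [20, 38, -23, 4, 27, 12, -23, -29] -> [14, 32, -29, -2, 21, 6, -29, -35] -> [14, 32, -29, -2, 21, 6, -35]
  [-25, -12, -17, 32, -8, -5, 19, -3] -> [-31, -18, -23, 26, -14, -11, 13, -9] -> [-31, -18, -23, 26, -14, -11, 13, -9]
  [14, 34, 25, -48, -14, -25, 36, 30] -> [8, 28, 19, -54, -20, -31, 30, 24] -> [8, 28, 19, -54, -20, -31, 30, 24]
  probe: [27, 3, -5, 43, -12] -> [21, -3, -11, 37, -18] -> [21, -3, -11, 37, -18]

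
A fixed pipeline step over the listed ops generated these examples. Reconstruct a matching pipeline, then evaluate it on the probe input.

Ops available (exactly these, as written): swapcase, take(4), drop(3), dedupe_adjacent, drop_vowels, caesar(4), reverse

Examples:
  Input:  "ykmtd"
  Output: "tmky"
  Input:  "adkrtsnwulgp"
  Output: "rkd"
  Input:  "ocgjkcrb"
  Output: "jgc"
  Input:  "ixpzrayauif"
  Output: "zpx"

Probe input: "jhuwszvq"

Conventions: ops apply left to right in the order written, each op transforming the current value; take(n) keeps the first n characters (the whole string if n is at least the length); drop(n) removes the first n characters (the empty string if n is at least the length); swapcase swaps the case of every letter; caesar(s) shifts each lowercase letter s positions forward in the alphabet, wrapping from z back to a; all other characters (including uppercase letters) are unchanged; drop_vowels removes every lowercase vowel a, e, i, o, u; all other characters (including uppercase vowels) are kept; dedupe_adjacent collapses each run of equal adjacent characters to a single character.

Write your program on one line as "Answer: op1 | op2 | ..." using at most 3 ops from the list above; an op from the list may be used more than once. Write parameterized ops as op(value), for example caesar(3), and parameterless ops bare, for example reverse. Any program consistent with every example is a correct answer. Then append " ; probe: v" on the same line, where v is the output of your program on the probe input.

take(4) | drop_vowels | reverse ; probe: "whj"

Check, running the answer program on each example:
  "ykmtd" -> "ykmt" -> "ykmt" -> "tmky"
  "adkrtsnwulgp" -> "adkr" -> "dkr" -> "rkd"
  "ocgjkcrb" -> "ocgj" -> "cgj" -> "jgc"
  "ixpzrayauif" -> "ixpz" -> "xpz" -> "zpx"
  probe: "jhuwszvq" -> "jhuw" -> "jhw" -> "whj"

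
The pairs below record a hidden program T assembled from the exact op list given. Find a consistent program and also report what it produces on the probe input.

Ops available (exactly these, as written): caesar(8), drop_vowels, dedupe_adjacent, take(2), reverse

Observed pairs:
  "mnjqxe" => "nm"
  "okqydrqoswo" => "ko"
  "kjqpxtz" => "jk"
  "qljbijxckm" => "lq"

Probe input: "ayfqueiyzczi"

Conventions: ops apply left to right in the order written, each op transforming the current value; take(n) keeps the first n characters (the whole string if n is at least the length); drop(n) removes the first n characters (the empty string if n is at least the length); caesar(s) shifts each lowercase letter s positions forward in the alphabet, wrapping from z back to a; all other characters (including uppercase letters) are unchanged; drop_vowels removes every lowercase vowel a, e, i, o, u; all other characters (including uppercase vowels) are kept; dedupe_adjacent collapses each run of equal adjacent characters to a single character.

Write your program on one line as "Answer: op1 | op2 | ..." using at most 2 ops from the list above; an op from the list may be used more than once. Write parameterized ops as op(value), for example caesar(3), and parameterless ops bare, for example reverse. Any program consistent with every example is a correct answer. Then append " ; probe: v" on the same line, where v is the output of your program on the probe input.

take(2) | reverse ; probe: "ya"

Check, running the answer program on each example:
  "mnjqxe" -> "mn" -> "nm"
  "okqydrqoswo" -> "ok" -> "ko"
  "kjqpxtz" -> "kj" -> "jk"
  "qljbijxckm" -> "ql" -> "lq"
  probe: "ayfqueiyzczi" -> "ay" -> "ya"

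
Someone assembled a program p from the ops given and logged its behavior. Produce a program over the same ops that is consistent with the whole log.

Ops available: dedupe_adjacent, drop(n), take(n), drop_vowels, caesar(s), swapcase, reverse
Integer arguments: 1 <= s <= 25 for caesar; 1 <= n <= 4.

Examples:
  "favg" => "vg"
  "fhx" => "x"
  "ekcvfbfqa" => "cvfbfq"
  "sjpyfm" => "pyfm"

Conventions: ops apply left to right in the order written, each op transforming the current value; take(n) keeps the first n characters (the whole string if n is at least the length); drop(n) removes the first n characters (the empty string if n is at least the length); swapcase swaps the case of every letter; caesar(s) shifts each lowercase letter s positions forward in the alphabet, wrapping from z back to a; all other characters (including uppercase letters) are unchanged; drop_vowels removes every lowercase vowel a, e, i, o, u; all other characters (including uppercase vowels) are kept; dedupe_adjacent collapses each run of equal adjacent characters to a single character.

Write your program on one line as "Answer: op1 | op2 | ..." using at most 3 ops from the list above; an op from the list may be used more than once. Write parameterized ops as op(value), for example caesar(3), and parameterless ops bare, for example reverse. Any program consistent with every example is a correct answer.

drop(2) | drop_vowels

Check, running the answer program on each example:
  "favg" -> "vg" -> "vg"
  "fhx" -> "x" -> "x"
  "ekcvfbfqa" -> "cvfbfqa" -> "cvfbfq"
  "sjpyfm" -> "pyfm" -> "pyfm"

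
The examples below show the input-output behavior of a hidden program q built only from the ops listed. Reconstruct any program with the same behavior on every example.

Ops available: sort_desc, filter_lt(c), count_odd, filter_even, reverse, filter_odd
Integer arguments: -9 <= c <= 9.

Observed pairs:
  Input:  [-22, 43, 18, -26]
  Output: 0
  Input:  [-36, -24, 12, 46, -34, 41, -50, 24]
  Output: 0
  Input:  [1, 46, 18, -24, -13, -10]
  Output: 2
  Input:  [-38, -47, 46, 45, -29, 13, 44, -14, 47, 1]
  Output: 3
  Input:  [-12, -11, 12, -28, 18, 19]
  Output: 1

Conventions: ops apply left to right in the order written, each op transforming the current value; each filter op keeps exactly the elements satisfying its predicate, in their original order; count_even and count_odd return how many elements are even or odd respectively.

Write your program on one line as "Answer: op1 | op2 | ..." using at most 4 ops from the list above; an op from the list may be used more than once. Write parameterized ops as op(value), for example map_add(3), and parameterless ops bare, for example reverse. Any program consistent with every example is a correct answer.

reverse | filter_lt(3) | reverse | count_odd

Check, running the answer program on each example:
  [-22, 43, 18, -26] -> [-26, 18, 43, -22] -> [-26, -22] -> [-22, -26] -> 0
  [-36, -24, 12, 46, -34, 41, -50, 24] -> [24, -50, 41, -34, 46, 12, -24, -36] -> [-50, -34, -24, -36] -> [-36, -24, -34, -50] -> 0
  [1, 46, 18, -24, -13, -10] -> [-10, -13, -24, 18, 46, 1] -> [-10, -13, -24, 1] -> [1, -24, -13, -10] -> 2
  [-38, -47, 46, 45, -29, 13, 44, -14, 47, 1] -> [1, 47, -14, 44, 13, -29, 45, 46, -47, -38] -> [1, -14, -29, -47, -38] -> [-38, -47, -29, -14, 1] -> 3
  [-12, -11, 12, -28, 18, 19] -> [19, 18, -28, 12, -11, -12] -> [-28, -11, -12] -> [-12, -11, -28] -> 1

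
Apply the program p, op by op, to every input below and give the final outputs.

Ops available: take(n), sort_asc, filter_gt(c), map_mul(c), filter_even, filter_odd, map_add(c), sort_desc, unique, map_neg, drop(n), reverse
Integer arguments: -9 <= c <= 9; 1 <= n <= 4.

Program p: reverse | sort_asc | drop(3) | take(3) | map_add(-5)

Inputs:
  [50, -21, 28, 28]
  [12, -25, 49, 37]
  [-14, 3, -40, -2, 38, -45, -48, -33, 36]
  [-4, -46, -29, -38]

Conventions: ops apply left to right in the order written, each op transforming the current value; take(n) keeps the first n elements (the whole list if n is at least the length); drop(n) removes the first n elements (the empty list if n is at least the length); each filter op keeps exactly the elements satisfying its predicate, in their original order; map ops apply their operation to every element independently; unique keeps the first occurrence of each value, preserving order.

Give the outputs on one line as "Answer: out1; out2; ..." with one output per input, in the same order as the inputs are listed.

Execution, op by op:
  [50, -21, 28, 28] -> [28, 28, -21, 50] -> [-21, 28, 28, 50] -> [50] -> [50] -> [45]
  [12, -25, 49, 37] -> [37, 49, -25, 12] -> [-25, 12, 37, 49] -> [49] -> [49] -> [44]
  [-14, 3, -40, -2, 38, -45, -48, -33, 36] -> [36, -33, -48, -45, 38, -2, -40, 3, -14] -> [-48, -45, -40, -33, -14, -2, 3, 36, 38] -> [-33, -14, -2, 3, 36, 38] -> [-33, -14, -2] -> [-38, -19, -7]
  [-4, -46, -29, -38] -> [-38, -29, -46, -4] -> [-46, -38, -29, -4] -> [-4] -> [-4] -> [-9]

[45]; [44]; [-38, -19, -7]; [-9]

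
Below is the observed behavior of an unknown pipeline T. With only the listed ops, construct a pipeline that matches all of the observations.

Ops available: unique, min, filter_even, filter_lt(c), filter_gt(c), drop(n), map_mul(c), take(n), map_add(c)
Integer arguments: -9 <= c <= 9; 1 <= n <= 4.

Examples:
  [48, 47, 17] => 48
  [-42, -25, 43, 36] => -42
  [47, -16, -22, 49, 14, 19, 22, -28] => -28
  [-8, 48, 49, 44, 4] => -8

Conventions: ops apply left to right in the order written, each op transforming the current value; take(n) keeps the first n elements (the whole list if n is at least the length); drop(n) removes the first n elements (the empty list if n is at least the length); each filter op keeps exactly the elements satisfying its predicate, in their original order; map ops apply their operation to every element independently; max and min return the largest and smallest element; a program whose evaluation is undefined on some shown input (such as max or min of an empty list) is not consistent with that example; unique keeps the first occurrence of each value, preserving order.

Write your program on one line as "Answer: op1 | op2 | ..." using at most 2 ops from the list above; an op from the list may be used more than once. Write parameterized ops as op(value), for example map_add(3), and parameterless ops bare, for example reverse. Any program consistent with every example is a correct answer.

filter_even | min

Check, running the answer program on each example:
  [48, 47, 17] -> [48] -> 48
  [-42, -25, 43, 36] -> [-42, 36] -> -42
  [47, -16, -22, 49, 14, 19, 22, -28] -> [-16, -22, 14, 22, -28] -> -28
  [-8, 48, 49, 44, 4] -> [-8, 48, 44, 4] -> -8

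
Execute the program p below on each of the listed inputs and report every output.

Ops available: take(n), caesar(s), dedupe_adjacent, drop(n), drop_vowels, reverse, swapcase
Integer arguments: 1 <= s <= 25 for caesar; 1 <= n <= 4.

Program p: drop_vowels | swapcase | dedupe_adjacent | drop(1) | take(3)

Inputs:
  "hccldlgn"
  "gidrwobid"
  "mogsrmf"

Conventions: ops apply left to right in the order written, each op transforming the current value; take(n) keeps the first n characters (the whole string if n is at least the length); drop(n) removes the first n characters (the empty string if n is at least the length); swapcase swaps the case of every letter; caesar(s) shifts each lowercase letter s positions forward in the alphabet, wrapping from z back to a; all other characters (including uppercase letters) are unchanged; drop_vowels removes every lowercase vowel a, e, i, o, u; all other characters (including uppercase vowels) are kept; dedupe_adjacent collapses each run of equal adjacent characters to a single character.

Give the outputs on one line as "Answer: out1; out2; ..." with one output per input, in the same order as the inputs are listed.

"CLD"; "DRW"; "GSR"

Execution, op by op:
  "hccldlgn" -> "hccldlgn" -> "HCCLDLGN" -> "HCLDLGN" -> "CLDLGN" -> "CLD"
  "gidrwobid" -> "gdrwbd" -> "GDRWBD" -> "GDRWBD" -> "DRWBD" -> "DRW"
  "mogsrmf" -> "mgsrmf" -> "MGSRMF" -> "MGSRMF" -> "GSRMF" -> "GSR"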